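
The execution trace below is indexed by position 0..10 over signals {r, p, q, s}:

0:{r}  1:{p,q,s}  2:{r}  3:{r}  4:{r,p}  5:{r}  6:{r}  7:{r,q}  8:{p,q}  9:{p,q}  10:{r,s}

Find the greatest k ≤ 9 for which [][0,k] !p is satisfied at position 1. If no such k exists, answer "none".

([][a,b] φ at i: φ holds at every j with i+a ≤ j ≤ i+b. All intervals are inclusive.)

none

!p must hold from j=1 onward; find where it first fails.
  j=1: fails → no k works.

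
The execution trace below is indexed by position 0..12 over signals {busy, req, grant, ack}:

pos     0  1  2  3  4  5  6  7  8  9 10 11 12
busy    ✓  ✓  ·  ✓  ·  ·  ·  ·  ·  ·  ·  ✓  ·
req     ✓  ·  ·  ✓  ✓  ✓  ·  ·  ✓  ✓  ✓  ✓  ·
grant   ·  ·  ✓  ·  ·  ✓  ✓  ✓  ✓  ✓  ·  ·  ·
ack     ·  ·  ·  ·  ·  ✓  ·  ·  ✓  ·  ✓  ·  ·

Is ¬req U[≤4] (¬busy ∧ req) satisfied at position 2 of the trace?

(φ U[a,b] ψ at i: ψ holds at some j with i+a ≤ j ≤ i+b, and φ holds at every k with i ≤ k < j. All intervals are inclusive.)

Does not hold

Need some j in [2,6] with (¬busy ∧ req), and ¬req at every k in [2,j-1].
  j=2: (¬busy ∧ req) false.
  j=3: (¬busy ∧ req) false.
  j=4: (¬busy ∧ req) holds, but ¬req fails at k=3 → not this j.
  j=5: (¬busy ∧ req) holds, but ¬req fails at k=3 → not this j.
  j=6: (¬busy ∧ req) false.
No j in the window works → until fails.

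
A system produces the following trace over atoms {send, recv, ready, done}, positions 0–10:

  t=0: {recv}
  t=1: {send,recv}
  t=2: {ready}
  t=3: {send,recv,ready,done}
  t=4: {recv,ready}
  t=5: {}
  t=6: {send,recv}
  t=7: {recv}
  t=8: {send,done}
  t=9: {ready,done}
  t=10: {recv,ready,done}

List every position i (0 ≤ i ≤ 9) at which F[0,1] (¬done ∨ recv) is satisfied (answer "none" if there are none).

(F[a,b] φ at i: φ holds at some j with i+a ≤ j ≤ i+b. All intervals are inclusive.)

0, 1, 2, 3, 4, 5, 6, 7, 9

Evaluate at each i in [0,9]:
  i=0: ✓ (witness j=0)
  i=1: ✓ (witness j=1)
  i=2: ✓ (witness j=2)
  i=3: ✓ (witness j=3)
  i=4: ✓ (witness j=4)
  i=5: ✓ (witness j=5)
  i=6: ✓ (witness j=6)
  i=7: ✓ (witness j=7)
  i=8: ✗ (none in [8,9])
  i=9: ✓ (witness j=10)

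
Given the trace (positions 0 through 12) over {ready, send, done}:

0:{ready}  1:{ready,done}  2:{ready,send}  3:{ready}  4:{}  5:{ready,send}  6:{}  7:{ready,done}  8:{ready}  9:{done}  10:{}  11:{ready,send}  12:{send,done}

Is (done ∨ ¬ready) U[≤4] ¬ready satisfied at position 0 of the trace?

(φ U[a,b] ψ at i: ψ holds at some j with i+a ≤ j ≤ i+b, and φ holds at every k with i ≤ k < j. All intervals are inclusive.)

No

Need some j in [0,4] with ¬ready, and (done ∨ ¬ready) at every k in [0,j-1].
  j=0: ¬ready false.
  j=1: ¬ready false.
  j=2: ¬ready false.
  j=3: ¬ready false.
  j=4: ¬ready holds, but (done ∨ ¬ready) fails at k=0 → not this j.
No j in the window works → until fails.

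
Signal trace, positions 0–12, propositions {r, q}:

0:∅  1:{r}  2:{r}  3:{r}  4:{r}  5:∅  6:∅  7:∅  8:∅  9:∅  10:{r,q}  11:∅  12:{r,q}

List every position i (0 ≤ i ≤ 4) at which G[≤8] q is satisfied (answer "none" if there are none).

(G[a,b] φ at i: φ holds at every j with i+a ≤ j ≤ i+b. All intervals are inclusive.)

Evaluate at each i in [0,4]:
  i=0: ✗ (fails at j=0)
  i=1: ✗ (fails at j=1)
  i=2: ✗ (fails at j=2)
  i=3: ✗ (fails at j=3)
  i=4: ✗ (fails at j=4)

none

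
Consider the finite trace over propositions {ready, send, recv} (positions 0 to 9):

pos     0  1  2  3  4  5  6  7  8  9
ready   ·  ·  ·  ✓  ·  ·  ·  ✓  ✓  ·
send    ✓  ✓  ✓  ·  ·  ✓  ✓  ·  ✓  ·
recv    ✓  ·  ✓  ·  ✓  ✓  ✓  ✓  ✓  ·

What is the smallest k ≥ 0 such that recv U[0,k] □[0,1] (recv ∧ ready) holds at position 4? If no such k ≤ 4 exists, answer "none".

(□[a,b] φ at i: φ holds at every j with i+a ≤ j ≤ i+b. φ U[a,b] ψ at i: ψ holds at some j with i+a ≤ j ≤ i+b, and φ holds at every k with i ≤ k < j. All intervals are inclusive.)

3

Need earliest j ≥ 4 with □[0,1] (recv ∧ ready), and recv at every k in [4,j-1].
  j=4: rhs fails.
  j=5: rhs fails.
  j=6: rhs fails.
  j=7: rhs holds; lhs holds on [4,6]. k = 3.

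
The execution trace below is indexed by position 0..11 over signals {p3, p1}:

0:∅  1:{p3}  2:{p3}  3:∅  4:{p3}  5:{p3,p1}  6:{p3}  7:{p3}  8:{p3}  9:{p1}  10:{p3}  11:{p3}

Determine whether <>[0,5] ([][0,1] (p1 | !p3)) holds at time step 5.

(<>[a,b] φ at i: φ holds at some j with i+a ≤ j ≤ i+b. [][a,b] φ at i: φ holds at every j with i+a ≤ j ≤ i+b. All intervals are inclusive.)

Check [][0,1] (p1 | !p3) at each j in [5,10]:
  j=5: fails at 6
  j=6: fails at 6
  j=7: fails at 7
  j=8: fails at 8
  j=9: fails at 10
  j=10: fails at 10
No position in the window satisfies it → formula fails.

False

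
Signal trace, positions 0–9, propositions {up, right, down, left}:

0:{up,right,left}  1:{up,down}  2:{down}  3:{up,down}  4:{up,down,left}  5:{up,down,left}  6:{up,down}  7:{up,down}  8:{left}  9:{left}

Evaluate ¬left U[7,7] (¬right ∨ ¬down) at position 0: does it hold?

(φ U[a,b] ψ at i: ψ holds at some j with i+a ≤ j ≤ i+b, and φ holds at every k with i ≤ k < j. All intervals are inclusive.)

False

Need some j in [7,7] with (¬right ∨ ¬down), and ¬left at every k in [0,j-1].
  j=7: (¬right ∨ ¬down) holds, but ¬left fails at k=0 → not this j.
No j in the window works → until fails.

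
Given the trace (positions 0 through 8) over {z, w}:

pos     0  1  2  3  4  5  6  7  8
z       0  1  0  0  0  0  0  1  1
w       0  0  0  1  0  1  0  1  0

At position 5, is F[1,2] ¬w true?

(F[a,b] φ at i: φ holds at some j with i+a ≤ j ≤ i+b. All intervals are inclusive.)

Check ¬w at each j in [6,7]:
  j=6: true
  j=7: false
Found at j=6 → formula holds.

Yes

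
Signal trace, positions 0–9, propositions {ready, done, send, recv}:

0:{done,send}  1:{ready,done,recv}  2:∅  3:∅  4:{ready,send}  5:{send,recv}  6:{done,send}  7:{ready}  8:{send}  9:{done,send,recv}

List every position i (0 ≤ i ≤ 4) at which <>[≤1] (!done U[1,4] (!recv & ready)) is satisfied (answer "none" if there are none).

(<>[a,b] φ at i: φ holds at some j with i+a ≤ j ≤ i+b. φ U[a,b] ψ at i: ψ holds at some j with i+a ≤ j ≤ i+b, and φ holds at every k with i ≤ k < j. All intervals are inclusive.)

Evaluate at each i in [0,4]:
  i=0: ✗ (none in [0,1])
  i=1: ✓ (witness j=2)
  i=2: ✓ (witness j=2)
  i=3: ✓ (witness j=3)
  i=4: ✗ (none in [4,5])

1, 2, 3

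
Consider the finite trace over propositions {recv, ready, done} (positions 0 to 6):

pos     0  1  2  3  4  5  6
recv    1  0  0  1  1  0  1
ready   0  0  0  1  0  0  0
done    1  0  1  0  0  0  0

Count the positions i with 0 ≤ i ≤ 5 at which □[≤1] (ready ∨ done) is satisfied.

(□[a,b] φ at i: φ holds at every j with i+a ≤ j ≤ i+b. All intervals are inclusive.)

1

Evaluate at each i in [0,5]:
  i=0: ✗ (fails at j=1)
  i=1: ✗ (fails at j=1)
  i=2: ✓ (all of [2,3])
  i=3: ✗ (fails at j=4)
  i=4: ✗ (fails at j=4)
  i=5: ✗ (fails at j=5)
Positions where it holds: {2} → 1.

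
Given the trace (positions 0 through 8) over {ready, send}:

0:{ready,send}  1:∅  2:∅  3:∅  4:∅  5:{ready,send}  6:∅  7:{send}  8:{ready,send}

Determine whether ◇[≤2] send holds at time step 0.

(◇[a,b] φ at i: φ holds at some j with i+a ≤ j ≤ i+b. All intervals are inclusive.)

Check send at each j in [0,2]:
  j=0: true
  j=1: false
  j=2: false
Found at j=0 → formula holds.

True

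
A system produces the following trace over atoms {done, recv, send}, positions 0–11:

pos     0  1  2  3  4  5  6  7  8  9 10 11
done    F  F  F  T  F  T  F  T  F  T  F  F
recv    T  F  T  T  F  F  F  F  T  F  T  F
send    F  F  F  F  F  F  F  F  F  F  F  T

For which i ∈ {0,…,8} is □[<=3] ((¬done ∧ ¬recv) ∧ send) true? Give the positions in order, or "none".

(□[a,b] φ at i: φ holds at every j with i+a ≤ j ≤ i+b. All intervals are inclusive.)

Evaluate at each i in [0,8]:
  i=0: ✗ (fails at j=0)
  i=1: ✗ (fails at j=1)
  i=2: ✗ (fails at j=2)
  i=3: ✗ (fails at j=3)
  i=4: ✗ (fails at j=4)
  i=5: ✗ (fails at j=5)
  i=6: ✗ (fails at j=6)
  i=7: ✗ (fails at j=7)
  i=8: ✗ (fails at j=8)

none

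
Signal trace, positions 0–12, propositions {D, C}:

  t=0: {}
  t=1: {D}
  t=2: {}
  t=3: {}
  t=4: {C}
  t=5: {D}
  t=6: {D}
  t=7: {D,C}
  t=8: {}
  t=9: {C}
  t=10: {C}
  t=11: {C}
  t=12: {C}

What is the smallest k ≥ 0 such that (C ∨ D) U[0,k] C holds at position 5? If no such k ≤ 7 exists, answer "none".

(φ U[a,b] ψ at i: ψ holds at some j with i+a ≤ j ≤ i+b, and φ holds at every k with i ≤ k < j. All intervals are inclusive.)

Need earliest j ≥ 5 with C, and (C ∨ D) at every k in [5,j-1].
  j=5: rhs fails.
  j=6: rhs fails.
  j=7: rhs holds; lhs holds on [5,6]. k = 2.

2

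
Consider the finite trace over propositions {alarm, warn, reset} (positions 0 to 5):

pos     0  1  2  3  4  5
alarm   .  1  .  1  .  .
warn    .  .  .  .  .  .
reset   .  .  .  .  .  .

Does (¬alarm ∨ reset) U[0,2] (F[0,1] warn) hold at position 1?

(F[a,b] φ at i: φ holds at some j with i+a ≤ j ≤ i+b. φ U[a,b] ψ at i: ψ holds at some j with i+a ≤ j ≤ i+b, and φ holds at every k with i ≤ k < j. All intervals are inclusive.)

Need some j in [1,3] with F[0,1] warn, and (¬alarm ∨ reset) at every k in [1,j-1].
  j=1: F[0,1] warn — fails (none in [1,2]).
  j=2: F[0,1] warn — fails (none in [2,3]).
  j=3: F[0,1] warn — fails (none in [3,4]).
No j in the window works → until fails.

Does not hold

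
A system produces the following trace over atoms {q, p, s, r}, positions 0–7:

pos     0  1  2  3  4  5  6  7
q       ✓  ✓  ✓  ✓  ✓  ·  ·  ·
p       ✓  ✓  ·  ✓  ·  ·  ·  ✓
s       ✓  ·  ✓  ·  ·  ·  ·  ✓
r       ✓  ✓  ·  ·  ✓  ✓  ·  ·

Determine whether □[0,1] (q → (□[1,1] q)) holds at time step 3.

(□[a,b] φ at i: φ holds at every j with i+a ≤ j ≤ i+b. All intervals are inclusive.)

Check (q → (□[1,1] q)) at every j in [3,4]:
  j=3: antecedent true; consequent holds on [4,4] → ✓
  j=4: antecedent true; consequent fails at 5 → ✗
Fails at j=4 → formula fails.

No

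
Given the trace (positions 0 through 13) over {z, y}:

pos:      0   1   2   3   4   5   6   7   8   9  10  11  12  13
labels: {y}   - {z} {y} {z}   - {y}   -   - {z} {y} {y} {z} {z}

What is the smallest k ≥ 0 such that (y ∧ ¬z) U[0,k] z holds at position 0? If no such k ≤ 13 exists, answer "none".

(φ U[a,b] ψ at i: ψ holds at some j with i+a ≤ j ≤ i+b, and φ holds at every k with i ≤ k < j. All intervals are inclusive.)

Need earliest j ≥ 0 with z, and (y ∧ ¬z) at every k in [0,j-1].
  j=0: rhs fails.
  j=1: rhs fails.
  j=2: rhs holds but lhs fails at k=1.
  j=3: rhs fails.
  j=4: rhs holds but lhs fails at k=1.
  j=5: rhs fails.
  j=6: rhs fails.
  j=7: rhs fails.
  j=8: rhs fails.
  j=9: rhs holds but lhs fails at k=1.
  j=10: rhs fails.
  j=11: rhs fails.
  j=12: rhs holds but lhs fails at k=1.
  j=13: rhs holds but lhs fails at k=1.
No witness within the range → none.

none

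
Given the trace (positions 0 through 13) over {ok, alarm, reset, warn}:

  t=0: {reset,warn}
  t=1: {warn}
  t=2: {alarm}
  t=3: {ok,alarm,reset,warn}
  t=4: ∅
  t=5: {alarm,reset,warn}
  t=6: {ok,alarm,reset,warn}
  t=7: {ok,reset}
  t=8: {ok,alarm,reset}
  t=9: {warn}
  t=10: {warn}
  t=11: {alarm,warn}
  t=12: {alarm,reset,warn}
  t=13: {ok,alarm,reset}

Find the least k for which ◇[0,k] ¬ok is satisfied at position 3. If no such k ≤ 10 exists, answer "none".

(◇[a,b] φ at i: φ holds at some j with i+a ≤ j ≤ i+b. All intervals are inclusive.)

1

Scan j = 3,4,… for ¬ok:
  j=3: fails
  j=4: holds
First hit at j=4, so smallest k = 4-3 = 1.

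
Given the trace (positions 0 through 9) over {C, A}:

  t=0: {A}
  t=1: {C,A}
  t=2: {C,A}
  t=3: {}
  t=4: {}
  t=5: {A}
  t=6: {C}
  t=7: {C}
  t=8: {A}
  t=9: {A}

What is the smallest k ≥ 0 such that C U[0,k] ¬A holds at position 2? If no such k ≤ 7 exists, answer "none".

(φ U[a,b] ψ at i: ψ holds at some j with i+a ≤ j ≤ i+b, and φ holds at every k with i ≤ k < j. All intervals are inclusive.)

1

Need earliest j ≥ 2 with ¬A, and C at every k in [2,j-1].
  j=2: rhs fails.
  j=3: rhs holds; lhs holds on [2,2]. k = 1.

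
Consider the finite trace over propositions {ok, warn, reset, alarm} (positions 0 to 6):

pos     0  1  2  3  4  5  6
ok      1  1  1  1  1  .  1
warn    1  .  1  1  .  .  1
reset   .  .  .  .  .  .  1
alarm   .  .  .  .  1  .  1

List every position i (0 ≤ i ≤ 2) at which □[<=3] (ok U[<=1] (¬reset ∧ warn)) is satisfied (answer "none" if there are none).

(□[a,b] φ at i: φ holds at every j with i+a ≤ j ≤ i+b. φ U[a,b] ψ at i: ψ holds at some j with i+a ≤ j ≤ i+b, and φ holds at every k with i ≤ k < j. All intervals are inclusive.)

0

Evaluate at each i in [0,2]:
  i=0: ✓ (all of [0,3])
  i=1: ✗ (fails at j=4)
  i=2: ✗ (fails at j=4)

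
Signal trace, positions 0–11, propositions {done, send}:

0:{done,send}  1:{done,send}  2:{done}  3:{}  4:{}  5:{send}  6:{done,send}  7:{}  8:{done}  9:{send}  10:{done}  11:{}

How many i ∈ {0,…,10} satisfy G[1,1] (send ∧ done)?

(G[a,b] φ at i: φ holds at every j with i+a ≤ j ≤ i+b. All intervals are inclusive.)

Evaluate at each i in [0,10]:
  i=0: ✓ (all of [1,1])
  i=1: ✗ (fails at j=2)
  i=2: ✗ (fails at j=3)
  i=3: ✗ (fails at j=4)
  i=4: ✗ (fails at j=5)
  i=5: ✓ (all of [6,6])
  i=6: ✗ (fails at j=7)
  i=7: ✗ (fails at j=8)
  i=8: ✗ (fails at j=9)
  i=9: ✗ (fails at j=10)
  i=10: ✗ (fails at j=11)
Positions where it holds: {0, 5} → 2.

2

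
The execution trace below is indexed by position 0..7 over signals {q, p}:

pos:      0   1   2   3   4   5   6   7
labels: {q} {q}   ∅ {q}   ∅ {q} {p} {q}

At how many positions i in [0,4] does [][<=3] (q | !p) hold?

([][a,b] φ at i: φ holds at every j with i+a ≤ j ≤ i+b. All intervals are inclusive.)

Evaluate at each i in [0,4]:
  i=0: ✓ (all of [0,3])
  i=1: ✓ (all of [1,4])
  i=2: ✓ (all of [2,5])
  i=3: ✗ (fails at j=6)
  i=4: ✗ (fails at j=6)
Positions where it holds: {0, 1, 2} → 3.

3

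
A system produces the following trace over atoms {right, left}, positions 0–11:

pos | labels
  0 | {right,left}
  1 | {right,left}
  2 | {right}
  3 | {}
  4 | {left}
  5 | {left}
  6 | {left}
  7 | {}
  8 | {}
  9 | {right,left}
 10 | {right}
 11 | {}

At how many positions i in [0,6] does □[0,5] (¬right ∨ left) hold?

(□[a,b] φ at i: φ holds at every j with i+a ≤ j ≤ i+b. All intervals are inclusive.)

2

Evaluate at each i in [0,6]:
  i=0: ✗ (fails at j=2)
  i=1: ✗ (fails at j=2)
  i=2: ✗ (fails at j=2)
  i=3: ✓ (all of [3,8])
  i=4: ✓ (all of [4,9])
  i=5: ✗ (fails at j=10)
  i=6: ✗ (fails at j=10)
Positions where it holds: {3, 4} → 2.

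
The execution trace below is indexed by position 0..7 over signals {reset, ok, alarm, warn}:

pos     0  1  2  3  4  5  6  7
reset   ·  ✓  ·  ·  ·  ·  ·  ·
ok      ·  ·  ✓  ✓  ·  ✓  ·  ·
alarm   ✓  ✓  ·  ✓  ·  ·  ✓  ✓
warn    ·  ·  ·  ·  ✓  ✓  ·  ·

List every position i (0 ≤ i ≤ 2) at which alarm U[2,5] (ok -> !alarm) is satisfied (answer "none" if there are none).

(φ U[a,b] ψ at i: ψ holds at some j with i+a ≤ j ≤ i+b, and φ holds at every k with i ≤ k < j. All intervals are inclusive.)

0

Evaluate at each i in [0,2]:
  i=0: ✓ (rhs at j=2; lhs holds on [0,1])
  i=1: ✗ (lhs fails at k=2 before rhs at j=4)
  i=2: ✗ (lhs fails at k=2 before rhs at j=4)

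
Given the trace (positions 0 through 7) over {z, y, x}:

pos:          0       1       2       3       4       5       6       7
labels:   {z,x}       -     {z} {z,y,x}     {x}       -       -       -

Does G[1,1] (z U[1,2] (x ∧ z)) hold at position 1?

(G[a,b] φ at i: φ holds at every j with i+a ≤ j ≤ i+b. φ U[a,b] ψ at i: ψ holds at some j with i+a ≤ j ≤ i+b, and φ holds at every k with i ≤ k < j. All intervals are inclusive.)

Yes

Check (z U[1,2] (x ∧ z)) at every j in [2,2]:
  j=2: holds
All positions satisfy it → formula holds.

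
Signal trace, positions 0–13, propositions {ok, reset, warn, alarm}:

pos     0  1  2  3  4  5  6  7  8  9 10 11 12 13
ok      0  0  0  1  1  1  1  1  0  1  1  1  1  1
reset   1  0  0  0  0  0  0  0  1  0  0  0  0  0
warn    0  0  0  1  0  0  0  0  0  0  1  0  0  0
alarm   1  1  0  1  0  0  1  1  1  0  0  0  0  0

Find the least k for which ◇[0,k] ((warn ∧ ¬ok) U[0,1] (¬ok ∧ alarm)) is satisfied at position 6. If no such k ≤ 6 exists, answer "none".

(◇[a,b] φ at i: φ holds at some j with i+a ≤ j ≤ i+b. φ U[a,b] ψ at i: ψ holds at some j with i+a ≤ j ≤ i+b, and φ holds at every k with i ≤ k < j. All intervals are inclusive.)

2

Scan j = 6,7,… for ((warn ∧ ¬ok) U[0,1] (¬ok ∧ alarm)):
  j=6: fails
  j=7: fails
  j=8: holds
First hit at j=8, so smallest k = 8-6 = 2.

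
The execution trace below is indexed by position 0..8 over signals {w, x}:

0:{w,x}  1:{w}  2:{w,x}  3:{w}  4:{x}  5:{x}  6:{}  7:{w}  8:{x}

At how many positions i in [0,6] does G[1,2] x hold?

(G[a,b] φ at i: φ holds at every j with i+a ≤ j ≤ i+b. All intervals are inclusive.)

1

Evaluate at each i in [0,6]:
  i=0: ✗ (fails at j=1)
  i=1: ✗ (fails at j=3)
  i=2: ✗ (fails at j=3)
  i=3: ✓ (all of [4,5])
  i=4: ✗ (fails at j=6)
  i=5: ✗ (fails at j=6)
  i=6: ✗ (fails at j=7)
Positions where it holds: {3} → 1.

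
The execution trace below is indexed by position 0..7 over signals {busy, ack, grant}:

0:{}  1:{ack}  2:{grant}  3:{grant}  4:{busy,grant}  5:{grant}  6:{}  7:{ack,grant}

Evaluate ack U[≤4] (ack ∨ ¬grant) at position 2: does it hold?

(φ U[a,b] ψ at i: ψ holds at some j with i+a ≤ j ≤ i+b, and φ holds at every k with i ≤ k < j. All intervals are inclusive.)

Need some j in [2,6] with (ack ∨ ¬grant), and ack at every k in [2,j-1].
  j=2: (ack ∨ ¬grant) false.
  j=3: (ack ∨ ¬grant) false.
  j=4: (ack ∨ ¬grant) false.
  j=5: (ack ∨ ¬grant) false.
  j=6: (ack ∨ ¬grant) holds, but ack fails at k=2 → not this j.
No j in the window works → until fails.

Does not hold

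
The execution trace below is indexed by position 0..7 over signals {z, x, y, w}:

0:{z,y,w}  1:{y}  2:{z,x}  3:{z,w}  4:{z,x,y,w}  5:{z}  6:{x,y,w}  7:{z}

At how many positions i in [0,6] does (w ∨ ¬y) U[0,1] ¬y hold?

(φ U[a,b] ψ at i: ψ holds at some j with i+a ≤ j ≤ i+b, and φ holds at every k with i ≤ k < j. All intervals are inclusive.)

Evaluate at each i in [0,6]:
  i=0: ✗ (no rhs in [0,1])
  i=1: ✗ (lhs fails at k=1 before rhs at j=2)
  i=2: ✓ (rhs at j=2)
  i=3: ✓ (rhs at j=3)
  i=4: ✓ (rhs at j=5; lhs holds on [4,4])
  i=5: ✓ (rhs at j=5)
  i=6: ✓ (rhs at j=7; lhs holds on [6,6])
Positions where it holds: {2, 3, 4, 5, 6} → 5.

5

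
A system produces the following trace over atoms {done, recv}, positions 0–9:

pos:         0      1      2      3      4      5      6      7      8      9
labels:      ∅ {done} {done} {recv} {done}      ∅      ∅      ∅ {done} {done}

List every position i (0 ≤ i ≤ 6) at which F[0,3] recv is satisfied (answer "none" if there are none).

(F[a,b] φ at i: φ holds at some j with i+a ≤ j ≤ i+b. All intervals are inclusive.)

0, 1, 2, 3

Evaluate at each i in [0,6]:
  i=0: ✓ (witness j=3)
  i=1: ✓ (witness j=3)
  i=2: ✓ (witness j=3)
  i=3: ✓ (witness j=3)
  i=4: ✗ (none in [4,7])
  i=5: ✗ (none in [5,8])
  i=6: ✗ (none in [6,9])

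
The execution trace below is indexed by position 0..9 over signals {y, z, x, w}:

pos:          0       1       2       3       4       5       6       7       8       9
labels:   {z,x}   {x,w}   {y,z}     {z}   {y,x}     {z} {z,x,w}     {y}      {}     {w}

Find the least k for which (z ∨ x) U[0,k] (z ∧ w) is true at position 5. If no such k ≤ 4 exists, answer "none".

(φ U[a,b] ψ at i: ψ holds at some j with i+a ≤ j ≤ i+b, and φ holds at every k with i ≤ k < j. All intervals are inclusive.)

Need earliest j ≥ 5 with (z ∧ w), and (z ∨ x) at every k in [5,j-1].
  j=5: rhs fails.
  j=6: rhs holds; lhs holds on [5,5]. k = 1.

1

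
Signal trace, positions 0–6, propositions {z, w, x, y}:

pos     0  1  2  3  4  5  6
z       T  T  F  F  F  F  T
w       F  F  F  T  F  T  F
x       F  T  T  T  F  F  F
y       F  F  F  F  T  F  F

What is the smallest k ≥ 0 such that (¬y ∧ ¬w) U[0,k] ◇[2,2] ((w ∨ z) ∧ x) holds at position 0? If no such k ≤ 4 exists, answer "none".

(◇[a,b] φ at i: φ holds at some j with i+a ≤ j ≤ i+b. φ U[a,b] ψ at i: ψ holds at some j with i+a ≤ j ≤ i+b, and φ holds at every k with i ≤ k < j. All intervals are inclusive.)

1

Need earliest j ≥ 0 with ◇[2,2] ((w ∨ z) ∧ x), and (¬y ∧ ¬w) at every k in [0,j-1].
  j=0: rhs fails.
  j=1: rhs holds; lhs holds on [0,0]. k = 1.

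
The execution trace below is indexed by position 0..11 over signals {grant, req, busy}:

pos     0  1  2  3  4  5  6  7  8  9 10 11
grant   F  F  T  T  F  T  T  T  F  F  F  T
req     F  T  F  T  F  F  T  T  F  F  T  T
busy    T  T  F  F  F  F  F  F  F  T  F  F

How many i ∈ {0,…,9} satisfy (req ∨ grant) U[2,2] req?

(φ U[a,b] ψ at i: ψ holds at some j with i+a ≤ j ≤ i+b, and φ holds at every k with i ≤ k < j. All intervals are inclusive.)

Evaluate at each i in [0,9]:
  i=0: ✗ (no rhs in [2,2])
  i=1: ✓ (rhs at j=3; lhs holds on [1,2])
  i=2: ✗ (no rhs in [4,4])
  i=3: ✗ (no rhs in [5,5])
  i=4: ✗ (lhs fails at k=4 before rhs at j=6)
  i=5: ✓ (rhs at j=7; lhs holds on [5,6])
  i=6: ✗ (no rhs in [8,8])
  i=7: ✗ (no rhs in [9,9])
  i=8: ✗ (lhs fails at k=8 before rhs at j=10)
  i=9: ✗ (lhs fails at k=9 before rhs at j=11)
Positions where it holds: {1, 5} → 2.

2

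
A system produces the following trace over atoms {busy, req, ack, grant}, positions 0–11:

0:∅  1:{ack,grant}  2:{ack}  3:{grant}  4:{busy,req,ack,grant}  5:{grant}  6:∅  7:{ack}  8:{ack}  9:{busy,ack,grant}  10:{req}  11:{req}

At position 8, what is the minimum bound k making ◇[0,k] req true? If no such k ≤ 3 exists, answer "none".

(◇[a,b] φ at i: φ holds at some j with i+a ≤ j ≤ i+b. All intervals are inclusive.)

2

Scan j = 8,9,… for req:
  j=8: fails
  j=9: fails
  j=10: holds
First hit at j=10, so smallest k = 10-8 = 2.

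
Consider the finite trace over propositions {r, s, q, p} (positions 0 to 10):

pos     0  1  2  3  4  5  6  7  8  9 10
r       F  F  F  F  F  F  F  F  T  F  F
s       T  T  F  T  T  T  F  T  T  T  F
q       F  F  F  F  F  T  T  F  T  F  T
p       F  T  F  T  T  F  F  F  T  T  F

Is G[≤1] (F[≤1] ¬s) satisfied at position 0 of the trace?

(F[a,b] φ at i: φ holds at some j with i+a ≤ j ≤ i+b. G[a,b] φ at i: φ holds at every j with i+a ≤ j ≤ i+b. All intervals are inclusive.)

False

Check F[≤1] ¬s at every j in [0,1]:
  j=0: fails (none in [0,1])
  j=1: holds (witness at 2)
Fails at j=0 → formula fails.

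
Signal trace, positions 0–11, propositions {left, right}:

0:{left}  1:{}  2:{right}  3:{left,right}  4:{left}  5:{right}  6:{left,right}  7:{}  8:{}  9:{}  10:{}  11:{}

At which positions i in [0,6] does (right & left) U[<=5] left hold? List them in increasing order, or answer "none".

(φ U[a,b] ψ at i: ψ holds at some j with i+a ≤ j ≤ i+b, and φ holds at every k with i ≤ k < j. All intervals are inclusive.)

0, 3, 4, 6

Evaluate at each i in [0,6]:
  i=0: ✓ (rhs at j=0)
  i=1: ✗ (lhs fails at k=1 before rhs at j=3)
  i=2: ✗ (lhs fails at k=2 before rhs at j=3)
  i=3: ✓ (rhs at j=3)
  i=4: ✓ (rhs at j=4)
  i=5: ✗ (lhs fails at k=5 before rhs at j=6)
  i=6: ✓ (rhs at j=6)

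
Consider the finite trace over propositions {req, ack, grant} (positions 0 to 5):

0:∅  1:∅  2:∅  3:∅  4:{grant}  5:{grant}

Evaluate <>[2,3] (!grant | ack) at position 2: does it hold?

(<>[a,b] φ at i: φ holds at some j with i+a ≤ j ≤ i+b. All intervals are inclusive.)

Check (!grant | ack) at each j in [4,5]:
  j=4: false
  j=5: false
No position in the window satisfies it → formula fails.

Does not hold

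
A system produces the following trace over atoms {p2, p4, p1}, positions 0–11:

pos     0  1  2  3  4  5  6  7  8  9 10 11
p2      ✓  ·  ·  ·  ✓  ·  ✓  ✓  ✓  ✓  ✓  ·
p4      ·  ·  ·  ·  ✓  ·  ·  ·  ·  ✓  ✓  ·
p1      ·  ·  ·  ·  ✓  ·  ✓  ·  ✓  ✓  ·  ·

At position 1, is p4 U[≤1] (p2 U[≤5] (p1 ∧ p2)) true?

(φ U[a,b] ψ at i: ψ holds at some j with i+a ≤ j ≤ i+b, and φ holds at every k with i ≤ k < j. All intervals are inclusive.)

Need some j in [1,2] with (p2 U[≤5] (p1 ∧ p2)), and p4 at every k in [1,j-1].
  j=1: (p2 U[≤5] (p1 ∧ p2)) — fails.
  j=2: (p2 U[≤5] (p1 ∧ p2)) — fails.
No j in the window works → until fails.

Does not hold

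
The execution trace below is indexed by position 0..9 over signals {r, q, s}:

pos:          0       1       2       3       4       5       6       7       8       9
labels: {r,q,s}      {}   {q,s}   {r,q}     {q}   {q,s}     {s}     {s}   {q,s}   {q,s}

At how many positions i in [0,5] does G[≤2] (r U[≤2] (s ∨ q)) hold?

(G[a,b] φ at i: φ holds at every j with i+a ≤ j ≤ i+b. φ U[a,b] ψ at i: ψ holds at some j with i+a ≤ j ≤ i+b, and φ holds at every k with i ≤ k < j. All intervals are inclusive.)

Evaluate at each i in [0,5]:
  i=0: ✗ (fails at j=1)
  i=1: ✗ (fails at j=1)
  i=2: ✓ (all of [2,4])
  i=3: ✓ (all of [3,5])
  i=4: ✓ (all of [4,6])
  i=5: ✓ (all of [5,7])
Positions where it holds: {2, 3, 4, 5} → 4.

4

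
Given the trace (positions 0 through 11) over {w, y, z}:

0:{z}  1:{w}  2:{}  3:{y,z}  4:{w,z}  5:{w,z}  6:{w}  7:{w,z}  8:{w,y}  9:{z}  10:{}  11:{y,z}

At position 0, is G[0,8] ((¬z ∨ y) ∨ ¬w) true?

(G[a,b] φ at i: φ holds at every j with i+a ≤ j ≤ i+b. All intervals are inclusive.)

Check ((¬z ∨ y) ∨ ¬w) at every j in [0,8]:
  j=0: true
  j=1: true
  j=2: true
  j=3: true
  j=4: false
  j=5: false
  j=6: true
  j=7: false
  j=8: true
Fails at j=4 → formula fails.

Does not hold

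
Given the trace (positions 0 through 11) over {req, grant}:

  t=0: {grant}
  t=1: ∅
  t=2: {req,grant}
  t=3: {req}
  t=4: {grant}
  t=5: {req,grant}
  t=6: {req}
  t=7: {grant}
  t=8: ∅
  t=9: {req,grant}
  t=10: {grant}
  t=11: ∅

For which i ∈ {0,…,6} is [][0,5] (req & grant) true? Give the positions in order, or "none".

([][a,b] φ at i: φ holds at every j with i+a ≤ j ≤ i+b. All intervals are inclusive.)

Evaluate at each i in [0,6]:
  i=0: ✗ (fails at j=0)
  i=1: ✗ (fails at j=1)
  i=2: ✗ (fails at j=3)
  i=3: ✗ (fails at j=3)
  i=4: ✗ (fails at j=4)
  i=5: ✗ (fails at j=6)
  i=6: ✗ (fails at j=6)

none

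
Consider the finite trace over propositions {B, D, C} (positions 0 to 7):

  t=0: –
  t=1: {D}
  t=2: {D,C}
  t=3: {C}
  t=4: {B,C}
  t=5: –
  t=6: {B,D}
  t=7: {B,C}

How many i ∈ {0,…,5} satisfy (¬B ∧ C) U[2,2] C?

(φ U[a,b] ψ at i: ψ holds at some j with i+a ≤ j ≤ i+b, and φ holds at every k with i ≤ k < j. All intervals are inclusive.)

1

Evaluate at each i in [0,5]:
  i=0: ✗ (lhs fails at k=0 before rhs at j=2)
  i=1: ✗ (lhs fails at k=1 before rhs at j=3)
  i=2: ✓ (rhs at j=4; lhs holds on [2,3])
  i=3: ✗ (no rhs in [5,5])
  i=4: ✗ (no rhs in [6,6])
  i=5: ✗ (lhs fails at k=5 before rhs at j=7)
Positions where it holds: {2} → 1.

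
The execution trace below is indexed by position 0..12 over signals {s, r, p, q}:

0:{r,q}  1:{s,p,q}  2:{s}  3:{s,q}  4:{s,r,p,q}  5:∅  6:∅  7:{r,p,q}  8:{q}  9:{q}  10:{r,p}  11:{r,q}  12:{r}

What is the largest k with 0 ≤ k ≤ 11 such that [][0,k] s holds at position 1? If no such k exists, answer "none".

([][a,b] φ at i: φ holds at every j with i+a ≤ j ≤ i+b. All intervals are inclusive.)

s must hold from j=1 onward; find where it first fails.
  j=1: holds
  j=2: holds
  j=3: holds
  j=4: holds
  j=5: fails
Holds on [1,4], so largest k = 3.

3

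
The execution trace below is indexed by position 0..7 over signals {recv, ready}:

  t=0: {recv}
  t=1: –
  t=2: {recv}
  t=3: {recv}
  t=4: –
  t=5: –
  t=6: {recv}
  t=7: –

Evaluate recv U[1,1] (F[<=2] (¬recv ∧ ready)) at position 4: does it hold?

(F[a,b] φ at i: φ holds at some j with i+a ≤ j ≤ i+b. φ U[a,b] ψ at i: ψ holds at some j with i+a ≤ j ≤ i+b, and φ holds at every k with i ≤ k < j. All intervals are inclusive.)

Does not hold

Need some j in [5,5] with F[<=2] (¬recv ∧ ready), and recv at every k in [4,j-1].
  j=5: F[<=2] (¬recv ∧ ready) — fails (none in [5,7]).
No j in the window works → until fails.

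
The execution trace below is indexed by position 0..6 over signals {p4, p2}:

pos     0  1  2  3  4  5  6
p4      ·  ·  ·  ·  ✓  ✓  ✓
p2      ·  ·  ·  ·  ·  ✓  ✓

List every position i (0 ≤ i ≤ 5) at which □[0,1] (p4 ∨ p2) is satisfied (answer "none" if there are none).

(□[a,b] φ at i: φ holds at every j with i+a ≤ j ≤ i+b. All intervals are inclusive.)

4, 5

Evaluate at each i in [0,5]:
  i=0: ✗ (fails at j=0)
  i=1: ✗ (fails at j=1)
  i=2: ✗ (fails at j=2)
  i=3: ✗ (fails at j=3)
  i=4: ✓ (all of [4,5])
  i=5: ✓ (all of [5,6])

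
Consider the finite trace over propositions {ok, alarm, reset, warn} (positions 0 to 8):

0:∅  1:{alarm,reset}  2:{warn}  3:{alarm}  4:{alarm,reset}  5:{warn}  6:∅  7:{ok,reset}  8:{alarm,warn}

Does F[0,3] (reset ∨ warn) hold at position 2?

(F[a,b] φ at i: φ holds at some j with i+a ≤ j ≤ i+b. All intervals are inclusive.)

Check (reset ∨ warn) at each j in [2,5]:
  j=2: true
  j=3: false
  j=4: true
  j=5: true
Found at j=2 → formula holds.

True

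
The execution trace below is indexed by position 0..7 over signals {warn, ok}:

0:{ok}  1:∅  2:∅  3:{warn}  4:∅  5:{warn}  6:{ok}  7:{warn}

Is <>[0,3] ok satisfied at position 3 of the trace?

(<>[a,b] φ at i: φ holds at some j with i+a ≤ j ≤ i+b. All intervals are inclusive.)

Yes

Check ok at each j in [3,6]:
  j=3: false
  j=4: false
  j=5: false
  j=6: true
Found at j=6 → formula holds.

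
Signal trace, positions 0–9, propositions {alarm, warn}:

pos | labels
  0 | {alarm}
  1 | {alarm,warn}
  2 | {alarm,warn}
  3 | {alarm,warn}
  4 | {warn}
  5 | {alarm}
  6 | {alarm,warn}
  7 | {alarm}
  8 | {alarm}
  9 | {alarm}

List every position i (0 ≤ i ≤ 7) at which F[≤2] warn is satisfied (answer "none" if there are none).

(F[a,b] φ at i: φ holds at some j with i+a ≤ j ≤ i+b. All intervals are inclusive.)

Evaluate at each i in [0,7]:
  i=0: ✓ (witness j=1)
  i=1: ✓ (witness j=1)
  i=2: ✓ (witness j=2)
  i=3: ✓ (witness j=3)
  i=4: ✓ (witness j=4)
  i=5: ✓ (witness j=6)
  i=6: ✓ (witness j=6)
  i=7: ✗ (none in [7,9])

0, 1, 2, 3, 4, 5, 6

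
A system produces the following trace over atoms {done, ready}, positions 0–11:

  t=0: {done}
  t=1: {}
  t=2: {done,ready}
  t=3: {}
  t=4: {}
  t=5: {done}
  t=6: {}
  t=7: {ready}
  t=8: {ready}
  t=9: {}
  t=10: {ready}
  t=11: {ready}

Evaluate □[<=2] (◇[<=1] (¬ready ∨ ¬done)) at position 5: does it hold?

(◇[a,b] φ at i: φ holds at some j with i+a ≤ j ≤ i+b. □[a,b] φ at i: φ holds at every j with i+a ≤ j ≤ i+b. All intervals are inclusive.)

Holds

Check ◇[<=1] (¬ready ∨ ¬done) at every j in [5,7]:
  j=5: holds (witness at 5)
  j=6: holds (witness at 6)
  j=7: holds (witness at 7)
All positions satisfy it → formula holds.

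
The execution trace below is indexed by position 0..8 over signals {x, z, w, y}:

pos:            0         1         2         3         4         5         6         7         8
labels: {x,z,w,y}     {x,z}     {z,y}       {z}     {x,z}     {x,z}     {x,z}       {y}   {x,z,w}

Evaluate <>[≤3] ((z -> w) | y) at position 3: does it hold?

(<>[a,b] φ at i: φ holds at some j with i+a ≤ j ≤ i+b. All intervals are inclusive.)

Check ((z -> w) | y) at each j in [3,6]:
  j=3: false
  j=4: false
  j=5: false
  j=6: false
No position in the window satisfies it → formula fails.

False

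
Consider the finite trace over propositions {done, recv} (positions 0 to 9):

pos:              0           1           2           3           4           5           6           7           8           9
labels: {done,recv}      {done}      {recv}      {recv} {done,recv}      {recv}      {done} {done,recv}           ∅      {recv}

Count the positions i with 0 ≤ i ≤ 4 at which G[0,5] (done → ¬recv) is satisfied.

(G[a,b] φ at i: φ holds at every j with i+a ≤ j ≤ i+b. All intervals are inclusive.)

Evaluate at each i in [0,4]:
  i=0: ✗ (fails at j=0)
  i=1: ✗ (fails at j=4)
  i=2: ✗ (fails at j=4)
  i=3: ✗ (fails at j=4)
  i=4: ✗ (fails at j=4)
Positions where it holds: {} → 0.

0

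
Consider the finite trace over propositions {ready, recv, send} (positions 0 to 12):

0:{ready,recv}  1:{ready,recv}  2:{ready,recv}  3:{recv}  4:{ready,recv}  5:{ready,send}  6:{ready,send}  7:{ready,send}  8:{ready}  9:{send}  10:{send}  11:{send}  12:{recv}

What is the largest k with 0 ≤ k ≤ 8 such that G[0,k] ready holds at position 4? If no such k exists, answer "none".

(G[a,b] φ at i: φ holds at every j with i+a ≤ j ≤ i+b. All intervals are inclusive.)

ready must hold from j=4 onward; find where it first fails.
  j=4: holds
  j=5: holds
  j=6: holds
  j=7: holds
  j=8: holds
  j=9: fails
Holds on [4,8], so largest k = 4.

4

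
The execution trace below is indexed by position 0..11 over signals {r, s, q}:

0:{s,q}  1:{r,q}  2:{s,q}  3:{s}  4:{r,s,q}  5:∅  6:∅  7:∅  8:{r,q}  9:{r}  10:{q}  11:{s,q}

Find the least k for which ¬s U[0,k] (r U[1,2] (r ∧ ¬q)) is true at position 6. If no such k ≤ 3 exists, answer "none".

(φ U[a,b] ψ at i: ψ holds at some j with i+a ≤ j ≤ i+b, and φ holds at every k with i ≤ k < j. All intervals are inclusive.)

2

Need earliest j ≥ 6 with (r U[1,2] (r ∧ ¬q)), and ¬s at every k in [6,j-1].
  j=6: rhs fails.
  j=7: rhs fails.
  j=8: rhs holds; lhs holds on [6,7]. k = 2.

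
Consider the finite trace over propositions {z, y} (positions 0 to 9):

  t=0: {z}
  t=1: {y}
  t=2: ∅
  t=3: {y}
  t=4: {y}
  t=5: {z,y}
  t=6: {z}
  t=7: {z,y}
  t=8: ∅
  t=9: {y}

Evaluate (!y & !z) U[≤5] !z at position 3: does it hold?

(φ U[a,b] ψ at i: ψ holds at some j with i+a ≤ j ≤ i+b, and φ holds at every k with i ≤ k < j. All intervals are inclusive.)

Need some j in [3,8] with !z, and (!y & !z) at every k in [3,j-1].
  j=3: !z holds; no prefix to check → satisfied.

Holds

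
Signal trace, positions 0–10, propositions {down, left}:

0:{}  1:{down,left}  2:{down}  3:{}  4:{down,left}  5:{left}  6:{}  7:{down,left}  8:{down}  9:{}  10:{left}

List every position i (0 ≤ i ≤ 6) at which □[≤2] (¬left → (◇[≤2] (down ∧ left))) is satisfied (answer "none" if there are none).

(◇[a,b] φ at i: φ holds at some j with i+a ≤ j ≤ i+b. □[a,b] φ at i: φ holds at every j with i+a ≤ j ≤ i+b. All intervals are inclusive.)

Evaluate at each i in [0,6]:
  i=0: ✓ (all of [0,2])
  i=1: ✓ (all of [1,3])
  i=2: ✓ (all of [2,4])
  i=3: ✓ (all of [3,5])
  i=4: ✓ (all of [4,6])
  i=5: ✓ (all of [5,7])
  i=6: ✗ (fails at j=8)

0, 1, 2, 3, 4, 5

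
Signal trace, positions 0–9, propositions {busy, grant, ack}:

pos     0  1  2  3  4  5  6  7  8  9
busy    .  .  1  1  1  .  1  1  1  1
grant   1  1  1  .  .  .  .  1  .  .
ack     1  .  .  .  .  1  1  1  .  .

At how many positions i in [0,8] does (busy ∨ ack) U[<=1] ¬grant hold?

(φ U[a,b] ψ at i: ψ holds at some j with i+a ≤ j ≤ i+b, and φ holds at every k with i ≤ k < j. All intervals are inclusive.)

7

Evaluate at each i in [0,8]:
  i=0: ✗ (no rhs in [0,1])
  i=1: ✗ (no rhs in [1,2])
  i=2: ✓ (rhs at j=3; lhs holds on [2,2])
  i=3: ✓ (rhs at j=3)
  i=4: ✓ (rhs at j=4)
  i=5: ✓ (rhs at j=5)
  i=6: ✓ (rhs at j=6)
  i=7: ✓ (rhs at j=8; lhs holds on [7,7])
  i=8: ✓ (rhs at j=8)
Positions where it holds: {2, 3, 4, 5, 6, 7, 8} → 7.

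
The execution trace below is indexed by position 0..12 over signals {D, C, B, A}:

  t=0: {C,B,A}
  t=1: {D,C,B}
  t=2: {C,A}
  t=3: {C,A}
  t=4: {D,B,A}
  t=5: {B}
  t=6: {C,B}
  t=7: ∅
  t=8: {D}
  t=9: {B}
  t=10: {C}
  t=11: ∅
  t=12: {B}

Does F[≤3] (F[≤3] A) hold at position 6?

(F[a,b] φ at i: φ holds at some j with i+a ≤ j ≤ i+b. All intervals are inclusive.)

Check F[≤3] A at each j in [6,9]:
  j=6: fails (none in [6,9])
  j=7: fails (none in [7,10])
  j=8: fails (none in [8,11])
  j=9: fails (none in [9,12])
No position in the window satisfies it → formula fails.

False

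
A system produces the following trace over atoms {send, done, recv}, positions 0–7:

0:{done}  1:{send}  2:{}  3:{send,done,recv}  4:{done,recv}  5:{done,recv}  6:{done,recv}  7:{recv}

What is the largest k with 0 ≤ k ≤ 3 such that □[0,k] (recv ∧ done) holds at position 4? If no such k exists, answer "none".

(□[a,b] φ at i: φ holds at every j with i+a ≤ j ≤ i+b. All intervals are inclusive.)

(recv ∧ done) must hold from j=4 onward; find where it first fails.
  j=4: holds
  j=5: holds
  j=6: holds
  j=7: fails
Holds on [4,6], so largest k = 2.

2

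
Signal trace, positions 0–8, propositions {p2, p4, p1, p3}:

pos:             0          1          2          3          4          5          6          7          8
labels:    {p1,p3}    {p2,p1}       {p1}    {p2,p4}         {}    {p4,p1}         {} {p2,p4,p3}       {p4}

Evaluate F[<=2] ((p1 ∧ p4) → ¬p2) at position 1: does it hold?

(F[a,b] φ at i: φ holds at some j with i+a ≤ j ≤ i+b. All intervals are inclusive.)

True

Check ((p1 ∧ p4) → ¬p2) at each j in [1,3]:
  j=1: true
  j=2: true
  j=3: true
Found at j=1 → formula holds.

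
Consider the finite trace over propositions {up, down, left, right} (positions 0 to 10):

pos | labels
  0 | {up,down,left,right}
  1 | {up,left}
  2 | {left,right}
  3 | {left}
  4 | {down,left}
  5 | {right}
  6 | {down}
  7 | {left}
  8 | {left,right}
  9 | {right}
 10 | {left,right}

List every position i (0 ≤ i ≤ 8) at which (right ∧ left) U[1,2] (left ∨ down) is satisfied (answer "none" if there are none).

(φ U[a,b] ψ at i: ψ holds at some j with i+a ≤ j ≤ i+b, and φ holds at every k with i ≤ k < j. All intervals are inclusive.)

Evaluate at each i in [0,8]:
  i=0: ✓ (rhs at j=1; lhs holds on [0,0])
  i=1: ✗ (lhs fails at k=1 before rhs at j=2)
  i=2: ✓ (rhs at j=3; lhs holds on [2,2])
  i=3: ✗ (lhs fails at k=3 before rhs at j=4)
  i=4: ✗ (lhs fails at k=4 before rhs at j=6)
  i=5: ✗ (lhs fails at k=5 before rhs at j=6)
  i=6: ✗ (lhs fails at k=6 before rhs at j=7)
  i=7: ✗ (lhs fails at k=7 before rhs at j=8)
  i=8: ✗ (lhs fails at k=9 before rhs at j=10)

0, 2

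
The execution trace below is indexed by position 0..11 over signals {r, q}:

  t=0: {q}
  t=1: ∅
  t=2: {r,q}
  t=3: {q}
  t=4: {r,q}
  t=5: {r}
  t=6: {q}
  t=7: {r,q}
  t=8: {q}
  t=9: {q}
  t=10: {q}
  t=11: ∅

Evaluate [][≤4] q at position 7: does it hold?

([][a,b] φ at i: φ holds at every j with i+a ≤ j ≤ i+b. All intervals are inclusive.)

Does not hold

Check q at every j in [7,11]:
  j=7: true
  j=8: true
  j=9: true
  j=10: true
  j=11: false
Fails at j=11 → formula fails.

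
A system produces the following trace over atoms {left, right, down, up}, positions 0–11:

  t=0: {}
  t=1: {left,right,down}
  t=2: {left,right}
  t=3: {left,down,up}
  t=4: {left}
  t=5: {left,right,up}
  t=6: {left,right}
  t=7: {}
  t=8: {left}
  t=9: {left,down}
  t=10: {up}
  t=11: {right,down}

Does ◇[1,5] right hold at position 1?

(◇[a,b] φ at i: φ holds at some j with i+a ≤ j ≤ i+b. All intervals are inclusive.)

Check right at each j in [2,6]:
  j=2: true
  j=3: false
  j=4: false
  j=5: true
  j=6: true
Found at j=2 → formula holds.

Holds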